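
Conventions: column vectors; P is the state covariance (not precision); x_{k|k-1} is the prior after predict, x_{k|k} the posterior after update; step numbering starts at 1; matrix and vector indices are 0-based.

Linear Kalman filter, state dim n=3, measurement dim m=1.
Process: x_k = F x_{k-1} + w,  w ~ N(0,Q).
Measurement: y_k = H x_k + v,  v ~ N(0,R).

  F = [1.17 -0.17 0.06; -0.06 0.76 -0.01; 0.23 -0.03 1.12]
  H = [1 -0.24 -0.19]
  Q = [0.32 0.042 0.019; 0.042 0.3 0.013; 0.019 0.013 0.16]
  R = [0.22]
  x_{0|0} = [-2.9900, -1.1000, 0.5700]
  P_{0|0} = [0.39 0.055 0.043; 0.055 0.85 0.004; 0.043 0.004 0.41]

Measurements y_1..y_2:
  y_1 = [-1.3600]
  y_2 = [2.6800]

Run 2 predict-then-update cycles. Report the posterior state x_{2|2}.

step 1: x^-=[-3.2771, -0.6623, -0.0163]  P^-=[0.8640 -0.0464 0.2079; -0.0464 0.7874 -0.0062; 0.2079 -0.0062 0.7168]  S=[1.0979]  K=[0.7611; -0.2133; 0.0667]  nu=[1.7551]  x^+=[-1.9413, -1.0367, 0.1007]  P^+=[0.2280 0.1318 0.1522; 0.1318 0.7374 0.0094; 0.1522 0.0094 0.7119]
step 2: x^-=[-2.0891, -0.6724, -0.3026]  P^-=[0.6247 0.0470 0.3219; 0.0470 0.7148 0.0058; 0.3219 0.0058 1.1417]  S=[0.7828]  K=[0.7056; -0.1606; 0.1323]  nu=[4.5502]  x^+=[1.1213, -1.4030, 0.2996]  P^+=[0.2351 0.1357 0.2488; 0.1357 0.6947 0.0224; 0.2488 0.0224 1.1280]

x_post = [1.1213, -1.4030, 0.2996]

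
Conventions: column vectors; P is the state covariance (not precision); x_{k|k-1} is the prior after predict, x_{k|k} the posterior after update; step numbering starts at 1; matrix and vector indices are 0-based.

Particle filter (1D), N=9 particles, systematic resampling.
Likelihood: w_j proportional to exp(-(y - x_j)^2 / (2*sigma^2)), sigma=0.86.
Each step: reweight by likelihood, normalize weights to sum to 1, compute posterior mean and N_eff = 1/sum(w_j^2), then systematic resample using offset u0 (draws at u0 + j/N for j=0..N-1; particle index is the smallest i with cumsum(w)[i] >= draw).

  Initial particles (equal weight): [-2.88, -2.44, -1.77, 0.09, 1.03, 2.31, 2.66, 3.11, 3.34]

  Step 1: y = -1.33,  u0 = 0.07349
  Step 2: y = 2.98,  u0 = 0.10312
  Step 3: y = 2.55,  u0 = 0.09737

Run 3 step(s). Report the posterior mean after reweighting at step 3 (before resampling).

post_mean = 0.0900

step 1: w=[0.1102, 0.2431, 0.4906, 0.1431, 0.0130, 0.0001, 0.0000, 0.0000, 0.0000]  mean=-1.7525  Neff=3.0070  idx=[0, 1, 1, 2, 2, 2, 2, 3, 3]
step 2: w=[0.0000, 0.0000, 0.0000, 0.0000, 0.0000, 0.0000, 0.0000, 0.4999, 0.4999]  mean=0.0897  Neff=2.0005  idx=[7, 7, 7, 7, 8, 8, 8, 8, 8]
step 3: w=[0.1111, 0.1111, 0.1111, 0.1111, 0.1111, 0.1111, 0.1111, 0.1111, 0.1111]  mean=0.0900  Neff=9.0000  idx=[0, 1, 2, 3, 4, 5, 6, 7, 8]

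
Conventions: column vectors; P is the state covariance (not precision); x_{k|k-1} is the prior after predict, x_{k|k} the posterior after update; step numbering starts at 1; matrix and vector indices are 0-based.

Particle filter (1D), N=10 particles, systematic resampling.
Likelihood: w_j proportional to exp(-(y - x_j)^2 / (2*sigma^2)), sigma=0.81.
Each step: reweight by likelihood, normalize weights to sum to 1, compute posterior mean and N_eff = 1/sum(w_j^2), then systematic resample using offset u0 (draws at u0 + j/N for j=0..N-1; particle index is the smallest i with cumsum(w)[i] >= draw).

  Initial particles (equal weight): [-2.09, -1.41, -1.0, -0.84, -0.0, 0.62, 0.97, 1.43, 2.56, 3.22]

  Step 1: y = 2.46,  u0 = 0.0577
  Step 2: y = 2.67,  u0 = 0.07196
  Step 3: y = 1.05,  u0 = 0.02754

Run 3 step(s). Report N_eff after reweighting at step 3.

step 1: w=[0.0000, 0.0000, 0.0000, 0.0001, 0.0042, 0.0322, 0.0783, 0.1894, 0.4219, 0.2738]  mean=2.3283  Neff=3.3780  idx=[6, 7, 7, 8, 8, 8, 8, 9, 9, 9]
step 2: w=[0.0156, 0.0438, 0.0438, 0.1400, 0.1400, 0.1400, 0.1400, 0.1122, 0.1122, 0.1122]  mean=2.6584  Neff=8.3127  idx=[2, 3, 4, 4, 5, 6, 7, 7, 8, 9]
step 3: w=[0.4750, 0.0933, 0.0933, 0.0933, 0.0933, 0.0933, 0.0147, 0.0147, 0.0147, 0.0147]  mean=2.0620  Neff=3.7043  idx=[0, 0, 0, 0, 0, 1, 2, 3, 4, 5]

N_eff = 3.7043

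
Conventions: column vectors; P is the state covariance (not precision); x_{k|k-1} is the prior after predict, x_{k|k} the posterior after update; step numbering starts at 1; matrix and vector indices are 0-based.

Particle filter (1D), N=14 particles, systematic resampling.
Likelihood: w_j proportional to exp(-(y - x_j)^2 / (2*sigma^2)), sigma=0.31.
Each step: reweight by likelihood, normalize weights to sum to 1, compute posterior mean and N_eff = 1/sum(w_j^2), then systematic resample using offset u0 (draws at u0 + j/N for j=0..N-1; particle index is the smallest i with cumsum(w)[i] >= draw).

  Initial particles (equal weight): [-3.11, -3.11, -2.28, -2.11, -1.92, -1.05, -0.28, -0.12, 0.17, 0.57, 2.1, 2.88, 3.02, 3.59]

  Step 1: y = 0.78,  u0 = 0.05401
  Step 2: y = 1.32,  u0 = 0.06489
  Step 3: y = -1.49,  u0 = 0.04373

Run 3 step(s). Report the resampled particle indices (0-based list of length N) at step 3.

resampled_idx = [0, 1, 2, 3, 4, 5, 6, 7, 8, 9, 10, 11, 12, 13]

step 1: w=[0.0000, 0.0000, 0.0000, 0.0000, 0.0000, 0.0000, 0.0030, 0.0154, 0.1508, 0.8307, 0.0001, 0.0000, 0.0000, 0.0000]  mean=0.4967  Neff=1.4026  idx=[8, 8, 9, 9, 9, 9, 9, 9, 9, 9, 9, 9, 9, 9]
step 2: w=[0.0016, 0.0016, 0.0831, 0.0831, 0.0831, 0.0831, 0.0831, 0.0831, 0.0831, 0.0831, 0.0831, 0.0831, 0.0831, 0.0831]  mean=0.5687  Neff=12.0761  idx=[2, 3, 4, 5, 6, 7, 7, 8, 9, 10, 11, 12, 13, 13]
step 3: w=[0.0714, 0.0714, 0.0714, 0.0714, 0.0714, 0.0714, 0.0714, 0.0714, 0.0714, 0.0714, 0.0714, 0.0714, 0.0714, 0.0714]  mean=0.5700  Neff=14.0000  idx=[0, 1, 2, 3, 4, 5, 6, 7, 8, 9, 10, 11, 12, 13]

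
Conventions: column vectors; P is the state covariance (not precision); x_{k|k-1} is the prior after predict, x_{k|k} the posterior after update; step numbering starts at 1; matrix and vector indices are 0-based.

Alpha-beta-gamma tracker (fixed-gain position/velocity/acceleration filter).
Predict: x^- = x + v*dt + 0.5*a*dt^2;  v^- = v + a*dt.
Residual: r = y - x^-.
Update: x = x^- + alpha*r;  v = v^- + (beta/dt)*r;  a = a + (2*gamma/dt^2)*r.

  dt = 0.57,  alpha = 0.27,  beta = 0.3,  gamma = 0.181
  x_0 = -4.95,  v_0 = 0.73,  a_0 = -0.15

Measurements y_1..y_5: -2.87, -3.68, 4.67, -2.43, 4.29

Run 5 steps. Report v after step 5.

step 1: x_pred=-4.5583  r=1.6883  x^+=-4.1024  v^+=1.5331  a^+=1.7310
step 2: x_pred=-2.9474  r=-0.7326  x^+=-3.1452  v^+=2.1342  a^+=0.9148
step 3: x_pred=-1.7801  r=6.4501  x^+=-0.0386  v^+=6.0504  a^+=8.1014
step 4: x_pred=4.7262  r=-7.1562  x^+=2.7940  v^+=6.9018  a^+=0.1280
step 5: x_pred=6.7488  r=-2.4588  x^+=6.0850  v^+=5.6806  a^+=-2.6116

v_post = 5.6806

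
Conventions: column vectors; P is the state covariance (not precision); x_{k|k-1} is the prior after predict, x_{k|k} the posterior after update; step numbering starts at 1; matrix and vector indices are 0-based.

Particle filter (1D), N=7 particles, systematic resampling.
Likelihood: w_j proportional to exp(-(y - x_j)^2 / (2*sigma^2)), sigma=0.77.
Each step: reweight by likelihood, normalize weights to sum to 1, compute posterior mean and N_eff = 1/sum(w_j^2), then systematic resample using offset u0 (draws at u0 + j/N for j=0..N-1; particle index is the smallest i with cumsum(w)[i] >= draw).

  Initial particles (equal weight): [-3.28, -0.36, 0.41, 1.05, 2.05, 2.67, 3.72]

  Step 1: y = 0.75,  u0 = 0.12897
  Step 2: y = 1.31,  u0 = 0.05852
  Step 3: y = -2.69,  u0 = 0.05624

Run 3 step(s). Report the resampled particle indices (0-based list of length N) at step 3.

step 1: w=[0.0000, 0.1430, 0.3667, 0.3747, 0.0972, 0.0181, 0.0002]  mean=0.7407  Neff=3.2771  idx=[1, 2, 2, 3, 3, 3, 5]
step 2: w=[0.0229, 0.1217, 0.1217, 0.2277, 0.2277, 0.2277, 0.0507]  mean=0.9439  Neff=5.3134  idx=[1, 2, 3, 3, 4, 5, 5]
step 3: w=[0.4707, 0.4707, 0.0117, 0.0117, 0.0117, 0.0117, 0.0117]  mean=0.4475  Neff=2.2536  idx=[0, 0, 0, 1, 1, 1, 1]

resampled_idx = [0, 0, 0, 1, 1, 1, 1]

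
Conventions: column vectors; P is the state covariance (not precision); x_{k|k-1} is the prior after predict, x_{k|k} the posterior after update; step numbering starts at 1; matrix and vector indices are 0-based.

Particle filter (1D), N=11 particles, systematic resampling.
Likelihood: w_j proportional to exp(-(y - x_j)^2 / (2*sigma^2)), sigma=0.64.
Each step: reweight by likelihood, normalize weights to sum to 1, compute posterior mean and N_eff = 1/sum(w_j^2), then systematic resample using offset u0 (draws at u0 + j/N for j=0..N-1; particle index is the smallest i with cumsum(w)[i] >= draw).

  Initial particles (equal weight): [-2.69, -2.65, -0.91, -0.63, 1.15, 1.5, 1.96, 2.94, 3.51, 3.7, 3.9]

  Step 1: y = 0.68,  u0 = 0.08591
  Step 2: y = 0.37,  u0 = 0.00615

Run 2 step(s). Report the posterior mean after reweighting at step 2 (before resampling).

post_mean = 1.0956

step 1: w=[0.0000, 0.0000, 0.0303, 0.0815, 0.5058, 0.2915, 0.0896, 0.0013, 0.0000, 0.0000, 0.0000]  mean=1.1196  Neff=2.8062  idx=[3, 4, 4, 4, 4, 4, 5, 5, 5, 5, 6]
step 2: w=[0.0828, 0.1336, 0.1336, 0.1336, 0.1336, 0.1336, 0.0591, 0.0591, 0.0591, 0.0591, 0.0128]  mean=1.0956  Neff=9.0712  idx=[0, 1, 1, 2, 3, 3, 4, 5, 5, 7, 8]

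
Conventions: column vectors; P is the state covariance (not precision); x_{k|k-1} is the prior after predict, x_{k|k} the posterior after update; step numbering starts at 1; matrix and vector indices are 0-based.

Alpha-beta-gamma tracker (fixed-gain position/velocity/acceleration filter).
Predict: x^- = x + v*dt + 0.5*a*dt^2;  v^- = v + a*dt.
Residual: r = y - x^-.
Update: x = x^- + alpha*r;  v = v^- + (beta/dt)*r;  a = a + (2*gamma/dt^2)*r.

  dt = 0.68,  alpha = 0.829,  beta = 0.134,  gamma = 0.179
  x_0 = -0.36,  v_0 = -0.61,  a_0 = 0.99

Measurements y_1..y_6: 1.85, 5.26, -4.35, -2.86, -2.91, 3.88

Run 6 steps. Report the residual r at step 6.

step 1: x_pred=-0.5459  r=2.3959  x^+=1.4403  v^+=0.5353  a^+=2.8450
step 2: x_pred=2.4621  r=2.7979  x^+=4.7816  v^+=3.0213  a^+=5.0112
step 3: x_pred=7.9946  r=-12.3446  x^+=-2.2391  v^+=3.9963  a^+=-4.5463
step 4: x_pred=-0.5727  r=-2.2873  x^+=-2.4689  v^+=0.4541  a^+=-6.3171
step 5: x_pred=-3.6206  r=0.7106  x^+=-3.0315  v^+=-3.7016  a^+=-5.7669
step 6: x_pred=-6.8819  r=10.7619  x^+=2.0397  v^+=-5.5024  a^+=2.5651

resid = 10.7619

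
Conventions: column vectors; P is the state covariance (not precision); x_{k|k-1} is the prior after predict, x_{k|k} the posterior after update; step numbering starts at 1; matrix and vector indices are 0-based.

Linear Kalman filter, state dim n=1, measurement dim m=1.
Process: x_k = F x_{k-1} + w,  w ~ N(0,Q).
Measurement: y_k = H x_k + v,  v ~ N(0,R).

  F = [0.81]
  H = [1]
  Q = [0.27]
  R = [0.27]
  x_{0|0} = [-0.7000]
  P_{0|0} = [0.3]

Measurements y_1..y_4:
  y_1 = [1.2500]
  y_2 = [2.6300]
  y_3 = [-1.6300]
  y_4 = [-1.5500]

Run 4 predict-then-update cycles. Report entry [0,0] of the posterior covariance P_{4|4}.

step 1: x^-=[-0.5670]  P^-=[0.4668]  S=[0.7368]  K=[0.6336]  nu=[1.8170]  x^+=[0.5842]  P^+=[0.1711]
step 2: x^-=[0.4732]  P^-=[0.3822]  S=[0.6522]  K=[0.5860]  nu=[2.1568]  x^+=[1.7372]  P^+=[0.1582]
step 3: x^-=[1.4071]  P^-=[0.3738]  S=[0.6438]  K=[0.5806]  nu=[-3.0371]  x^+=[-0.3563]  P^+=[0.1568]
step 4: x^-=[-0.2886]  P^-=[0.3729]  S=[0.6429]  K=[0.5800]  nu=[-1.2614]  x^+=[-1.0202]  P^+=[0.1566]

P_post[0,0] = 0.1566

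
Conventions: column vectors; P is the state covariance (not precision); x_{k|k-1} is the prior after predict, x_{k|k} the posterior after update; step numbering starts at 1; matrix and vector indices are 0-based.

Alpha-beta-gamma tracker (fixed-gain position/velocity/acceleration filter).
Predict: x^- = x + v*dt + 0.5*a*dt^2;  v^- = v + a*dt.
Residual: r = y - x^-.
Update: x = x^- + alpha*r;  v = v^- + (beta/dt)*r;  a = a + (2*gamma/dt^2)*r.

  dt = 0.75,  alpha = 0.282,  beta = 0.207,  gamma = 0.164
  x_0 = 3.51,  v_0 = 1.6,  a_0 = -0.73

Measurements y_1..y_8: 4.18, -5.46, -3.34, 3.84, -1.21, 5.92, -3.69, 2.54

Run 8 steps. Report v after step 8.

step 1: x_pred=4.5047  r=-0.3247  x^+=4.4131  v^+=0.9629  a^+=-0.9193
step 2: x_pred=4.8767  r=-10.3367  x^+=1.9618  v^+=-2.5795  a^+=-6.9468
step 3: x_pred=-1.9267  r=-1.4133  x^+=-2.3252  v^+=-8.1797  a^+=-7.7709
step 4: x_pred=-10.6456  r=14.4856  x^+=-6.5607  v^+=-10.0099  a^+=0.6758
step 5: x_pred=-13.8780  r=12.6680  x^+=-10.3056  v^+=-6.0067  a^+=8.0626
step 6: x_pred=-12.5430  r=18.4630  x^+=-7.3364  v^+=5.1361  a^+=18.8286
step 7: x_pred=1.8112  r=-5.5012  x^+=0.2599  v^+=17.7392  a^+=15.6208
step 8: x_pred=17.9576  r=-15.4176  x^+=13.6099  v^+=25.1996  a^+=6.6306

v_post = 25.1996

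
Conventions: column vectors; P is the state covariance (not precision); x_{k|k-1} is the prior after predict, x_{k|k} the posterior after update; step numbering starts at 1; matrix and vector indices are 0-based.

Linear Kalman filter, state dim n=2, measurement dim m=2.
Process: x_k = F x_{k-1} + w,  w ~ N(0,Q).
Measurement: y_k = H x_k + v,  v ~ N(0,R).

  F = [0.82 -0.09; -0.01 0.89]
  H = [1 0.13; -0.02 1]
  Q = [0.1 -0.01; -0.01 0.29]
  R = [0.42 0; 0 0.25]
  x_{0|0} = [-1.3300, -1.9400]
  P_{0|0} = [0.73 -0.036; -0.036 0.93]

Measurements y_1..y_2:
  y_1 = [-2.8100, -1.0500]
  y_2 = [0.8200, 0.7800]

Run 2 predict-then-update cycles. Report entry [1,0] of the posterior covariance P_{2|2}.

P_post[1,0] = -0.0154

step 1: x^-=[-0.9160, -1.7133]  P^-=[0.6037 -0.1168; -0.1168 1.0274]  S=[1.0107 0.0050; 0.0050 1.2823]  K=[0.5828 -0.1028; 0.0126 0.8030]  nu=[-1.6713, 0.6450]  x^+=[-1.9563, -1.2165]  P^+=[0.2475 -0.0207; -0.0207 0.2003]
step 2: x^-=[-1.4947, -1.0631]  P^-=[0.2711 -0.0432; -0.0432 0.4491]  S=[0.6874 0.0098; 0.0098 0.7009]  K=[0.3872 -0.0749; 0.0129 0.6418]  nu=[2.4529, 1.8132]  x^+=[-0.6805, 0.1320]  P^+=[0.1646 -0.0154; -0.0154 0.1601]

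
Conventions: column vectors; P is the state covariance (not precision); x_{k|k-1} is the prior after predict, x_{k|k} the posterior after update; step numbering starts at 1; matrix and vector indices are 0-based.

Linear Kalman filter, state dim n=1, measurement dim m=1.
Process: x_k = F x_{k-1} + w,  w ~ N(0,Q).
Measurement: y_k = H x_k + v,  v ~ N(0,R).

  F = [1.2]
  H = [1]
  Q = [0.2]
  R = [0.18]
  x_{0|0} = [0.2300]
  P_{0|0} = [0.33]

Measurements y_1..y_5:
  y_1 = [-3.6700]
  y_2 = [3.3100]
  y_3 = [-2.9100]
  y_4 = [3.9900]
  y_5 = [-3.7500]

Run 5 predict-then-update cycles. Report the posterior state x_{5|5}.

step 1: x^-=[0.2760]  P^-=[0.6752]  S=[0.8552]  K=[0.7895]  nu=[-3.9460]  x^+=[-2.8395]  P^+=[0.1421]
step 2: x^-=[-3.4073]  P^-=[0.4046]  S=[0.5846]  K=[0.6921]  nu=[6.7173]  x^+=[1.2419]  P^+=[0.1246]
step 3: x^-=[1.4902]  P^-=[0.3794]  S=[0.5594]  K=[0.6782]  nu=[-4.4002]  x^+=[-1.4941]  P^+=[0.1221]
step 4: x^-=[-1.7929]  P^-=[0.3758]  S=[0.5558]  K=[0.6761]  nu=[5.7829]  x^+=[2.1171]  P^+=[0.1217]
step 5: x^-=[2.5406]  P^-=[0.3753]  S=[0.5553]  K=[0.6758]  nu=[-6.2906]  x^+=[-1.7108]  P^+=[0.1216]

x_post = [-1.7108]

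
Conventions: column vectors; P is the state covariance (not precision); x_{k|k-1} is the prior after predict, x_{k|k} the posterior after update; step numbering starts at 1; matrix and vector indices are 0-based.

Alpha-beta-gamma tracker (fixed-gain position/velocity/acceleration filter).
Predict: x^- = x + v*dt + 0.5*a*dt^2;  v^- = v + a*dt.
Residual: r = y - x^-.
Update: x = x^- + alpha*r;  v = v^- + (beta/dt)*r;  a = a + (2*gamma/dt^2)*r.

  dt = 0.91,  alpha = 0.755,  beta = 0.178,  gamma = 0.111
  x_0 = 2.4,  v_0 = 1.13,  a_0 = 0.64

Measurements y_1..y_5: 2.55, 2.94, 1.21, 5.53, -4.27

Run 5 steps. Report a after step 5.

step 1: x_pred=3.6933  r=-1.1433  x^+=2.8301  v^+=1.4888  a^+=0.3335
step 2: x_pred=4.3230  r=-1.3830  x^+=3.2788  v^+=1.5217  a^+=-0.0372
step 3: x_pred=4.6482  r=-3.4382  x^+=2.0524  v^+=0.8153  a^+=-0.9590
step 4: x_pred=2.3972  r=3.1328  x^+=4.7625  v^+=0.5554  a^+=-0.1191
step 5: x_pred=5.2186  r=-9.4886  x^+=-1.9453  v^+=-1.4090  a^+=-2.6629

a_post = -2.6629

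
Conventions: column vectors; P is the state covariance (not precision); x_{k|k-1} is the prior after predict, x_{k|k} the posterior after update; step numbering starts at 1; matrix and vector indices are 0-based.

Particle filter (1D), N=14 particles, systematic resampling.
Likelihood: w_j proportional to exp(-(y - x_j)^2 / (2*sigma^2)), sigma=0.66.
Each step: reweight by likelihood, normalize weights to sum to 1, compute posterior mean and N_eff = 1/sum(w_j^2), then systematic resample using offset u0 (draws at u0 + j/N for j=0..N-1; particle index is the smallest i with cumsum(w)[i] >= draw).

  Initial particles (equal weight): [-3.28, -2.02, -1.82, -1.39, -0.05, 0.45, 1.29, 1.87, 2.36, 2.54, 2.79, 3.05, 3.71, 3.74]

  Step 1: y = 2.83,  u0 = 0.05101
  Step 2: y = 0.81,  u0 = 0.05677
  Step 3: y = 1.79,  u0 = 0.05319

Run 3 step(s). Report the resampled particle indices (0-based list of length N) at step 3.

resampled_idx = [0, 1, 2, 2, 3, 4, 5, 6, 6, 7, 9, 10, 11, 13]

step 1: w=[0.0000, 0.0000, 0.0000, 0.0000, 0.0000, 0.0003, 0.0136, 0.0717, 0.1603, 0.1876, 0.2062, 0.1954, 0.0849, 0.0799]  mean=2.7919  Neff=6.2291  idx=[7, 8, 8, 9, 9, 9, 10, 10, 10, 11, 11, 12, 12, 13]
step 2: w=[0.5112, 0.1178, 0.1178, 0.0598, 0.0598, 0.0598, 0.0206, 0.0206, 0.0206, 0.0059, 0.0059, 0.0001, 0.0001, 0.0001]  mean=2.1770  Neff=3.3213  idx=[0, 0, 0, 0, 0, 0, 0, 1, 1, 2, 3, 4, 5, 8]
step 3: w=[0.0910, 0.0910, 0.0910, 0.0910, 0.0910, 0.0910, 0.0910, 0.0632, 0.0632, 0.0632, 0.0481, 0.0481, 0.0481, 0.0291]  mean=2.0862  Neff=12.8617  idx=[0, 1, 2, 2, 3, 4, 5, 6, 6, 7, 9, 10, 11, 13]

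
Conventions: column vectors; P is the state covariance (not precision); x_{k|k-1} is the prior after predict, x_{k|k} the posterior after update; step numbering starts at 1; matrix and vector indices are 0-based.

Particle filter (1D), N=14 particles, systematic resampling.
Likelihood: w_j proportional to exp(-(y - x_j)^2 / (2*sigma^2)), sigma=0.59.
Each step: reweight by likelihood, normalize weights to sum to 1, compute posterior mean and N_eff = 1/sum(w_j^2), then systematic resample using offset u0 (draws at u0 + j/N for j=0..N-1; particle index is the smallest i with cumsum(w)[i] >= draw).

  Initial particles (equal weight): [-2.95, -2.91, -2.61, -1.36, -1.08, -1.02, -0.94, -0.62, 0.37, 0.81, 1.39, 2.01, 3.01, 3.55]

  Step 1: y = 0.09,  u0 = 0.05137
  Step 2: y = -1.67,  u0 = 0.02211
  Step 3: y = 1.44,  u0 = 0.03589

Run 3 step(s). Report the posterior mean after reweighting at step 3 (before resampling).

post_mean = -0.6831

step 1: w=[0.0000, 0.0000, 0.0000, 0.0193, 0.0555, 0.0675, 0.0863, 0.1921, 0.3541, 0.1882, 0.0350, 0.0020, 0.0000, 0.0000]  mean=-0.0193  Neff=4.6648  idx=[4, 5, 6, 7, 7, 7, 8, 8, 8, 8, 8, 9, 9, 10]
step 2: w=[0.2701, 0.2427, 0.2071, 0.0914, 0.0914, 0.0914, 0.0011, 0.0011, 0.0011, 0.0011, 0.0011, 0.0001, 0.0001, 0.0000]  mean=-0.9019  Neff=5.0032  idx=[0, 0, 0, 0, 1, 1, 1, 2, 2, 2, 3, 3, 4, 5]
step 3: w=[0.0101, 0.0101, 0.0101, 0.0101, 0.0155, 0.0155, 0.0155, 0.0270, 0.0270, 0.0270, 0.2080, 0.2080, 0.2080, 0.2080]  mean=-0.6831  Neff=5.6688  idx=[3, 7, 10, 10, 10, 11, 11, 11, 12, 12, 12, 13, 13, 13]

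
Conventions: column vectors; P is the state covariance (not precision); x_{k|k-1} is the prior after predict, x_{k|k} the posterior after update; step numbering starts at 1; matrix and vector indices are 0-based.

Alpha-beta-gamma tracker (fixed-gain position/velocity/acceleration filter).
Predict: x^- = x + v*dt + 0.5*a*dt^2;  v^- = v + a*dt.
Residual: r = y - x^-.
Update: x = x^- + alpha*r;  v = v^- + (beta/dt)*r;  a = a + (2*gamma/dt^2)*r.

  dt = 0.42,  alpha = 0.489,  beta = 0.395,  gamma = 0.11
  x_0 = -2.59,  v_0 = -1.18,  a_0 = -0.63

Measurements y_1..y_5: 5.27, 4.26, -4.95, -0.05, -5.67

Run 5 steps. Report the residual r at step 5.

step 1: x_pred=-3.1412  r=8.4112  x^+=0.9719  v^+=6.4659  a^+=9.8601
step 2: x_pred=4.5572  r=-0.2972  x^+=4.4119  v^+=10.3276  a^+=9.4894
step 3: x_pred=9.5864  r=-14.5364  x^+=2.4781  v^+=0.6420  a^+=-8.6399
step 4: x_pred=1.9857  r=-2.0357  x^+=0.9902  v^+=-4.9013  a^+=-11.1788
step 5: x_pred=-2.0543  r=-3.6157  x^+=-3.8224  v^+=-12.9969  a^+=-15.6882

resid = -3.6157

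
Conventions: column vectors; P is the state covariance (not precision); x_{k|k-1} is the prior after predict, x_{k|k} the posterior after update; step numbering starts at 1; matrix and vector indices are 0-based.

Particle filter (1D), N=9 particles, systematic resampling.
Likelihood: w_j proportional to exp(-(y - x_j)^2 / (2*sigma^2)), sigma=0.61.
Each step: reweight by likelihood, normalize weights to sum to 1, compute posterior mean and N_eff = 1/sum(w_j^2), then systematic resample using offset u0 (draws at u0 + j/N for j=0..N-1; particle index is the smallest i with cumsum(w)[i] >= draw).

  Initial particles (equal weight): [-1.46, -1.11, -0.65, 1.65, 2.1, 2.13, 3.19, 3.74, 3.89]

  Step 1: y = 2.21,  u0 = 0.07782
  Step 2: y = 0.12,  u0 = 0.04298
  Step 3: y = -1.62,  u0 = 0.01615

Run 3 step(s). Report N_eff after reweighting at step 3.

N_eff = 7.0506

step 1: w=[0.0000, 0.0000, 0.0000, 0.2208, 0.3310, 0.3336, 0.0926, 0.0145, 0.0076]  mean=2.1489  Neff=3.5917  idx=[3, 3, 4, 4, 4, 5, 5, 5, 6]
step 2: w=[0.3752, 0.3752, 0.0449, 0.0449, 0.0449, 0.0383, 0.0383, 0.0383, 0.0000]  mean=1.7658  Neff=3.4245  idx=[0, 0, 0, 1, 1, 1, 1, 3, 6]
step 3: w=[0.1423, 0.1423, 0.1423, 0.1423, 0.1423, 0.1423, 0.1423, 0.0021, 0.0015]  mean=1.6517  Neff=7.0506  idx=[0, 0, 1, 2, 3, 4, 4, 5, 6]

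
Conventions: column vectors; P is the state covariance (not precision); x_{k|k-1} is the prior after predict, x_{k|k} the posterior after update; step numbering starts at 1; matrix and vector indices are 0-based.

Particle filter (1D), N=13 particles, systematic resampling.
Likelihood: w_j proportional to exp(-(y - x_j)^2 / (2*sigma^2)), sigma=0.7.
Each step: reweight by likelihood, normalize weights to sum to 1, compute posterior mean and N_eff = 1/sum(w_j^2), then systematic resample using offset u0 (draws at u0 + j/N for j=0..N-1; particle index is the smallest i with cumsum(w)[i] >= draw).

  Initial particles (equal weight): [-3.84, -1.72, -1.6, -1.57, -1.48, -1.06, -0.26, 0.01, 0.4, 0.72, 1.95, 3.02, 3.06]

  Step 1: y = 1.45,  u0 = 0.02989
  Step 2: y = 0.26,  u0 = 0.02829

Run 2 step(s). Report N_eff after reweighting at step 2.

step 1: w=[0.0000, 0.0000, 0.0000, 0.0000, 0.0001, 0.0008, 0.0252, 0.0601, 0.1619, 0.2896, 0.3865, 0.0403, 0.0354]  mean=1.2499  Neff=3.7518  idx=[7, 8, 8, 9, 9, 9, 9, 10, 10, 10, 10, 10, 11]
step 2: w=[0.1467, 0.1533, 0.1533, 0.1260, 0.1260, 0.1260, 0.1260, 0.0085, 0.0085, 0.0085, 0.0085, 0.0085, 0.0001]  mean=0.5700  Neff=7.5503  idx=[0, 0, 1, 1, 2, 2, 3, 3, 4, 5, 5, 6, 6]

N_eff = 7.5503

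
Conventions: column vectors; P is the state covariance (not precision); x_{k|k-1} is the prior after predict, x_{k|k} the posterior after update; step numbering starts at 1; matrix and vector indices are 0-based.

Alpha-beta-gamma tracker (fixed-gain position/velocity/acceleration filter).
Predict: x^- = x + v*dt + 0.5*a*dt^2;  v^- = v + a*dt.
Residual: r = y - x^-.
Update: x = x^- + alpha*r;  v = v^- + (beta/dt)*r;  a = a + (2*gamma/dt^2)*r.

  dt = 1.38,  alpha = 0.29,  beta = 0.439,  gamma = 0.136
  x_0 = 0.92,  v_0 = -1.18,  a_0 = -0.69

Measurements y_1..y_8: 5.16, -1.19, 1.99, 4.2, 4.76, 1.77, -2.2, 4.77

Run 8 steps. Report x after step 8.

step 1: x_pred=-1.3654  r=6.5254  x^+=0.5270  v^+=-0.0564  a^+=0.2420
step 2: x_pred=0.6796  r=-1.8696  x^+=0.1374  v^+=-0.3171  a^+=-0.0250
step 3: x_pred=-0.3241  r=2.3141  x^+=0.3470  v^+=0.3845  a^+=0.3055
step 4: x_pred=1.1685  r=3.0315  x^+=2.0476  v^+=1.7704  a^+=0.7385
step 5: x_pred=5.1939  r=-0.4339  x^+=5.0681  v^+=2.6515  a^+=0.6765
step 6: x_pred=9.3713  r=-7.6013  x^+=7.1669  v^+=1.1669  a^+=-0.4092
step 7: x_pred=8.3877  r=-10.5877  x^+=5.3172  v^+=-2.7658  a^+=-1.9214
step 8: x_pred=-0.3291  r=5.0991  x^+=1.1496  v^+=-3.7952  a^+=-1.1931

x_post = 1.1496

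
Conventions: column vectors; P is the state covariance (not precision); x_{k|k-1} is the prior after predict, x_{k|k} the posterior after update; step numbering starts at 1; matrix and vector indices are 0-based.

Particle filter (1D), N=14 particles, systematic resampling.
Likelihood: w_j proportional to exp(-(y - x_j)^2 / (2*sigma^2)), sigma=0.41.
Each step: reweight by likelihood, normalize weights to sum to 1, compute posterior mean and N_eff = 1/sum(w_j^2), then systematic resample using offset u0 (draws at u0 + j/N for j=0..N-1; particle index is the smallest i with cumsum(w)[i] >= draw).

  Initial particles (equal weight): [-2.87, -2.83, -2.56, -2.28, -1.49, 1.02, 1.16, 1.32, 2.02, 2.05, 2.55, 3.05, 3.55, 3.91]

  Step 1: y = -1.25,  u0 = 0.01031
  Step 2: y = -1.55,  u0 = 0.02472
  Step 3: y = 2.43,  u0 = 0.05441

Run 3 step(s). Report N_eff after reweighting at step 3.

step 1: w=[0.0005, 0.0007, 0.0068, 0.0478, 0.9443, 0.0000, 0.0000, 0.0000, 0.0000, 0.0000, 0.0000, 0.0000, 0.0000, 0.0000]  mean=-1.5365  Neff=1.1185  idx=[3, 4, 4, 4, 4, 4, 4, 4, 4, 4, 4, 4, 4, 4]
step 2: w=[0.0157, 0.0757, 0.0757, 0.0757, 0.0757, 0.0757, 0.0757, 0.0757, 0.0757, 0.0757, 0.0757, 0.0757, 0.0757, 0.0757]  mean=-1.5024  Neff=13.3734  idx=[1, 2, 3, 3, 4, 5, 6, 7, 8, 9, 10, 11, 12, 13]
step 3: w=[0.0714, 0.0714, 0.0714, 0.0714, 0.0714, 0.0714, 0.0714, 0.0714, 0.0714, 0.0714, 0.0714, 0.0714, 0.0714, 0.0714]  mean=-1.4900  Neff=14.0000  idx=[0, 1, 2, 3, 4, 5, 6, 7, 8, 9, 10, 11, 12, 13]

N_eff = 14.0000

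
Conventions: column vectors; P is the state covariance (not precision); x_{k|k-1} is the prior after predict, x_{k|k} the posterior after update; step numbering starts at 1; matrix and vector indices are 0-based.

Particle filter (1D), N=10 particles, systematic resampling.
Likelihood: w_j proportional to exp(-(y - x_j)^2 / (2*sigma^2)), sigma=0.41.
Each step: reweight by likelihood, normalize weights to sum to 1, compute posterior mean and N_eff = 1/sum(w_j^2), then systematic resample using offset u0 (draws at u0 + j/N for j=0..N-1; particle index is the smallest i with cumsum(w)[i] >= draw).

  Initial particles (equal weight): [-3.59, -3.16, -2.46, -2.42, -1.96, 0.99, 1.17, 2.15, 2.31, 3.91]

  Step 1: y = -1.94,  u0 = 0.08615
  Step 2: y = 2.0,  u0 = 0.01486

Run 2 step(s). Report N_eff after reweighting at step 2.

step 1: w=[0.0002, 0.0061, 0.2280, 0.2568, 0.5090, 0.0000, 0.0000, 0.0000, 0.0000, 0.0000]  mean=-2.1997  Neff=2.6524  idx=[2, 2, 3, 3, 3, 4, 4, 4, 4, 4]
step 2: w=[0.0000, 0.0000, 0.0000, 0.0000, 0.0000, 0.2000, 0.2000, 0.2000, 0.2000, 0.2000]  mean=-1.9600  Neff=5.0001  idx=[5, 5, 6, 6, 7, 7, 8, 8, 9, 9]

N_eff = 5.0001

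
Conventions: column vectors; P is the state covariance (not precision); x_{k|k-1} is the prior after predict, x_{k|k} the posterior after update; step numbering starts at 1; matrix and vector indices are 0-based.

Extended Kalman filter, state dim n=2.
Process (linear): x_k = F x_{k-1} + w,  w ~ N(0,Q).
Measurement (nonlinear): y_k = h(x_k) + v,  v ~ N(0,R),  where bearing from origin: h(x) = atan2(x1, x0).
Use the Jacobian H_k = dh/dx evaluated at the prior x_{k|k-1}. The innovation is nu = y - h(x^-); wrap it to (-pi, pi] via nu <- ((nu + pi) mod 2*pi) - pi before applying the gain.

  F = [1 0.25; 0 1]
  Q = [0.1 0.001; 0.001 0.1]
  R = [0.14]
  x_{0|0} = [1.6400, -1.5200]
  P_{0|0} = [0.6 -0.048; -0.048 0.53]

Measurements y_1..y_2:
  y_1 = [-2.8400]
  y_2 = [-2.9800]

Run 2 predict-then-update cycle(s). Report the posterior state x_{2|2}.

step 1: x^-=[1.2600, -1.5200]  P^-=[0.7091 0.0855; 0.0855 0.6300]  H_jac=[0.3899 0.3232]  S=[0.3352]  K=[0.9074; 0.7070]  nu=[-1.9613]  x^+=[-0.5197, -2.9066]  P^+=[0.4331 -0.1295; -0.1295 0.4625]
step 2: x^-=[-1.2463, -2.9066]  P^-=[0.4973 -0.0129; -0.0129 0.5625]  H_jac=[0.2906 -0.1246]  S=[0.1917]  K=[0.7624; -0.3853]  nu=[-1.0041]  x^+=[-2.0119, -2.5198]  P^+=[0.3859 0.0434; 0.0434 0.5340]

x_post = [-2.0119, -2.5198]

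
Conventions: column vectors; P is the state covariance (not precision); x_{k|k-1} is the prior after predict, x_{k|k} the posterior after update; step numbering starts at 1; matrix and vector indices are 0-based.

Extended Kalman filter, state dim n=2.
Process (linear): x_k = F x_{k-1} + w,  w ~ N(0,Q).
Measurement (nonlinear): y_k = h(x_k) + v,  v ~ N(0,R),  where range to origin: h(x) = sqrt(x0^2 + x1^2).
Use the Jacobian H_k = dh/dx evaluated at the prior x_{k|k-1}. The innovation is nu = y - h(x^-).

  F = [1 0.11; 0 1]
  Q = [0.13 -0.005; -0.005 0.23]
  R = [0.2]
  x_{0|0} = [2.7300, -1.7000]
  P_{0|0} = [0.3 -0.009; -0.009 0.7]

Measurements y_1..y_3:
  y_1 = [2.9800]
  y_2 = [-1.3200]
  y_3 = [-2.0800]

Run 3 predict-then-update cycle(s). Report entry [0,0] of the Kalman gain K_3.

K[0,0] = 0.6348

step 1: x^-=[2.5430, -1.7000]  P^-=[0.4365 0.0630; 0.0630 0.9300]  H_jac=[0.8313 -0.5558]  S=[0.7307]  K=[0.4487; -0.6357]  nu=[-0.0789]  x^+=[2.5076, -1.6498]  P^+=[0.2894 0.2714; 0.2714 0.6347]
step 2: x^-=[2.3261, -1.6498]  P^-=[0.4868 0.3362; 0.3362 0.8647]  H_jac=[0.8157 -0.5785]  S=[0.4960]  K=[0.4083; -0.4557]  nu=[-4.1718]  x^+=[0.6226, 0.2514]  P^+=[0.4041 0.4285; 0.4285 0.7617]
step 3: x^-=[0.6502, 0.2514]  P^-=[0.6376 0.5073; 0.5073 0.9917]  H_jac=[0.9327 0.3607]  S=[1.2250]  K=[0.6348; 0.6783]  nu=[-2.7771]  x^+=[-1.1128, -1.6322]  P^+=[0.1439 -0.0201; -0.0201 0.4282]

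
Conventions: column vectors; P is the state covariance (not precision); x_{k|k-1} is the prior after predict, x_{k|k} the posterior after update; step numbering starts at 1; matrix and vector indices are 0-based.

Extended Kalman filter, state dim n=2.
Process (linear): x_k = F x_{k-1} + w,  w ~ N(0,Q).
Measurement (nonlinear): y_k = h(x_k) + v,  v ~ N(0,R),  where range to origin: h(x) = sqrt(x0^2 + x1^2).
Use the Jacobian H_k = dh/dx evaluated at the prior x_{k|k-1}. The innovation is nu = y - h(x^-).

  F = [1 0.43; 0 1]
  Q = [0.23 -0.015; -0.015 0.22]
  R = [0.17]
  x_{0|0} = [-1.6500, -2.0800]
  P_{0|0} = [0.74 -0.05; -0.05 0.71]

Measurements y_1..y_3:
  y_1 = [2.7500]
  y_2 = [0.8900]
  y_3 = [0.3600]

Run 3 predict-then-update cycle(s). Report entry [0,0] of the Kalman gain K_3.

K[0,0] = -0.6192

step 1: x^-=[-2.5444, -2.0800]  P^-=[1.0583 0.2403; 0.2403 0.9300]  H_jac=[-0.7742 -0.6329]  S=[1.4124]  K=[-0.6878; -0.5485]  nu=[-0.5364]  x^+=[-2.1755, -1.7858]  P^+=[0.3901 -0.2925; -0.2925 0.5051]
step 2: x^-=[-2.9434, -1.7858]  P^-=[0.4620 -0.0903; -0.0903 0.7251]  H_jac=[-0.8549 -0.5187]  S=[0.6227]  K=[-0.5591; -0.4801]  nu=[-2.5528]  x^+=[-1.5162, -0.5603]  P^+=[0.2674 -0.2574; -0.2574 0.5816]
step 3: x^-=[-1.7571, -0.5603]  P^-=[0.3835 -0.0223; -0.0223 0.8016]  H_jac=[-0.9527 -0.3038]  S=[0.5792]  K=[-0.6192; -0.3838]  nu=[-1.4843]  x^+=[-0.8381, 0.0093]  P^+=[0.1615 -0.1599; -0.1599 0.7163]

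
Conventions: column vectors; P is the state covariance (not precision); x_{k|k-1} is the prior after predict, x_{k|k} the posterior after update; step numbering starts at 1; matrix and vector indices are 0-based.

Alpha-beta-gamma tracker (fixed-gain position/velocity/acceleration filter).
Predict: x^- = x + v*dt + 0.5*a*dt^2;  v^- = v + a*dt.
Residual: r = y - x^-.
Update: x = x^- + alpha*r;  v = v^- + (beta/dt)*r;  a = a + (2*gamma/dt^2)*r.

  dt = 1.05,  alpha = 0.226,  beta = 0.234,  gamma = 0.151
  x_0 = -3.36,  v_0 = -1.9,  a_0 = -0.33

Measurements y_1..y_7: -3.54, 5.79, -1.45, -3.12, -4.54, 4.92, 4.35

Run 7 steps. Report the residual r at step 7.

step 1: x_pred=-5.5369  r=1.9969  x^+=-5.0856  v^+=-1.8015  a^+=0.2170
step 2: x_pred=-6.8575  r=12.6475  x^+=-3.9992  v^+=1.2450  a^+=3.6814
step 3: x_pred=-0.6626  r=-0.7874  x^+=-0.8405  v^+=4.9350  a^+=3.4658
step 4: x_pred=6.2517  r=-9.3717  x^+=4.1337  v^+=6.4855  a^+=0.8986
step 5: x_pred=11.4389  r=-15.9789  x^+=7.8276  v^+=3.8681  a^+=-3.4783
step 6: x_pred=9.9717  r=-5.0517  x^+=8.8300  v^+=-0.9100  a^+=-4.8621
step 7: x_pred=5.1942  r=-0.8442  x^+=5.0034  v^+=-6.2034  a^+=-5.0934

resid = -0.8442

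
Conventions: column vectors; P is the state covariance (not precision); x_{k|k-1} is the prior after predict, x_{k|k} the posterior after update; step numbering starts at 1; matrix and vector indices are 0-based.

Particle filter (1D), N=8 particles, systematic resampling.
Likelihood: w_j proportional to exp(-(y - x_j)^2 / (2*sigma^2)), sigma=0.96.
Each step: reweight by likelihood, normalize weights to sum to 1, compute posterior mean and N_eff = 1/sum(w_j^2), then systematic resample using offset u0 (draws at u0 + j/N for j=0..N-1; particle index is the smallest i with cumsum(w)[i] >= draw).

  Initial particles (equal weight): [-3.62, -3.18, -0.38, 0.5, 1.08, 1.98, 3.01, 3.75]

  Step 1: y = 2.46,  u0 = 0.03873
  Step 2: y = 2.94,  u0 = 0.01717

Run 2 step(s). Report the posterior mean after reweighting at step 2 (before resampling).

step 1: w=[0.0000, 0.0000, 0.0048, 0.0473, 0.1353, 0.3356, 0.3228, 0.1542]  mean=2.3822  Neff=3.8290  idx=[3, 4, 5, 5, 6, 6, 6, 7]
step 2: w=[0.0078, 0.0300, 0.1190, 0.1190, 0.1956, 0.1956, 0.1956, 0.1374]  mean=2.7892  Neff=6.1366  idx=[1, 2, 3, 4, 5, 5, 6, 7]

post_mean = 2.7892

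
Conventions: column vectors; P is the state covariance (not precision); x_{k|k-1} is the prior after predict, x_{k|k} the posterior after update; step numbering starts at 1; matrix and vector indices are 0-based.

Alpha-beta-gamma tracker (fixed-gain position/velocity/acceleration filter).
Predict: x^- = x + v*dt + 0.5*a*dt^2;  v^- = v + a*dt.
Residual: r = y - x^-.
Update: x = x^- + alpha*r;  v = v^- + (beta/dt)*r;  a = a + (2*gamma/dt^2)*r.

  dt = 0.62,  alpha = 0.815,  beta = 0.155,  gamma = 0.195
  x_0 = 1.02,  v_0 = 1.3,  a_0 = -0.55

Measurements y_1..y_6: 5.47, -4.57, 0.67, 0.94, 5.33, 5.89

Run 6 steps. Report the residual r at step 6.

resid = 2.2224

step 1: x_pred=1.7203  r=3.7497  x^+=4.7763  v^+=1.8964  a^+=3.2543
step 2: x_pred=6.5776  r=-11.1476  x^+=-2.5077  v^+=1.1272  a^+=-8.0556
step 3: x_pred=-3.3571  r=4.0271  x^+=-0.0750  v^+=-2.8605  a^+=-3.9699
step 4: x_pred=-2.6115  r=3.5515  x^+=0.2830  v^+=-4.4339  a^+=-0.3666
step 5: x_pred=-2.5365  r=7.8665  x^+=3.8747  v^+=-2.6946  a^+=7.6145
step 6: x_pred=3.6676  r=2.2224  x^+=5.4789  v^+=2.5820  a^+=9.8693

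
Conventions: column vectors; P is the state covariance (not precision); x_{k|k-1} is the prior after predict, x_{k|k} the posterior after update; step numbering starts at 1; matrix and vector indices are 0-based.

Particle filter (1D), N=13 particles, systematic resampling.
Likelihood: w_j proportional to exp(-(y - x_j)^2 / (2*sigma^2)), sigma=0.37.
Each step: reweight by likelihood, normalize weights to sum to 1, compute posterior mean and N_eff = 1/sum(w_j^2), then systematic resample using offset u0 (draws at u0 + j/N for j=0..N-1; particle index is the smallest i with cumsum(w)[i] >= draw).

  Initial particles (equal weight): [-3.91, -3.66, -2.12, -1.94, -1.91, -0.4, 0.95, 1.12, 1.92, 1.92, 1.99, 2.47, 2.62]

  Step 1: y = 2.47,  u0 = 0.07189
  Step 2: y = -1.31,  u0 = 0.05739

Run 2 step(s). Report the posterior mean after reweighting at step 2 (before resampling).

step 1: w=[0.0000, 0.0000, 0.0000, 0.0000, 0.0000, 0.0000, 0.0001, 0.0004, 0.1098, 0.1098, 0.1429, 0.3315, 0.3054]  mean=2.3257  Neff=4.0367  idx=[8, 9, 10, 10, 11, 11, 11, 11, 11, 12, 12, 12, 12]
step 2: w=[0.4208, 0.4208, 0.0792, 0.0792, 0.0000, 0.0000, 0.0000, 0.0000, 0.0000, 0.0000, 0.0000, 0.0000, 0.0000]  mean=1.9311  Neff=2.7276  idx=[0, 0, 0, 0, 0, 1, 1, 1, 1, 1, 1, 2, 3]

post_mean = 1.9311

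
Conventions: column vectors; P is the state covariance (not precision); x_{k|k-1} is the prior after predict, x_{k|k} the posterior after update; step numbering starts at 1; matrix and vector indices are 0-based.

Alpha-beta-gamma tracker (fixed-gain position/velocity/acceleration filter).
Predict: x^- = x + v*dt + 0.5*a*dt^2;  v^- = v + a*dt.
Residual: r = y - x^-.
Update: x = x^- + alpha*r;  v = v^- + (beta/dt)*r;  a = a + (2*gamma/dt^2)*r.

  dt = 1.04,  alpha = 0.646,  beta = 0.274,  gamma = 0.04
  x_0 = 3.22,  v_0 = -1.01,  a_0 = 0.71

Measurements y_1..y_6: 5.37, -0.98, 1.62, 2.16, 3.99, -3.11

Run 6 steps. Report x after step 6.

step 1: x_pred=2.5536  r=2.8164  x^+=4.3730  v^+=0.4704  a^+=0.9183
step 2: x_pred=5.3588  r=-6.3388  x^+=1.2640  v^+=-0.2446  a^+=0.4495
step 3: x_pred=1.2527  r=0.3673  x^+=1.4900  v^+=0.3197  a^+=0.4766
step 4: x_pred=2.0802  r=0.0798  x^+=2.1317  v^+=0.8364  a^+=0.4825
step 5: x_pred=3.2625  r=0.7275  x^+=3.7325  v^+=1.5299  a^+=0.5363
step 6: x_pred=5.6136  r=-8.7236  x^+=-0.0218  v^+=-0.2107  a^+=-0.1089

x_post = -0.0218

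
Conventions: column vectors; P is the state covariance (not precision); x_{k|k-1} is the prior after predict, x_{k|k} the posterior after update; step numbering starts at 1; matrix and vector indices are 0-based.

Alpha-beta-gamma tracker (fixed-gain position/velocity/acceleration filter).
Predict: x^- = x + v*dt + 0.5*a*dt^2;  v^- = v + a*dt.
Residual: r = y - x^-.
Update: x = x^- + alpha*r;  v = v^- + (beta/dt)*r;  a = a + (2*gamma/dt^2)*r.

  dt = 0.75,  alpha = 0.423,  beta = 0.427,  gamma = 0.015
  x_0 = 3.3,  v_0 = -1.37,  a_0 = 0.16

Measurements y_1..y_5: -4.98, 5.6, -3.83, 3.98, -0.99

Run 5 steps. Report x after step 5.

step 1: x_pred=2.3175  r=-7.2975  x^+=-0.7693  v^+=-5.4047  a^+=-0.2292
step 2: x_pred=-4.8873  r=10.4873  x^+=-0.4512  v^+=0.3942  a^+=0.3301
step 3: x_pred=-0.0627  r=-3.7673  x^+=-1.6563  v^+=-1.5031  a^+=0.1292
step 4: x_pred=-2.7472  r=6.7272  x^+=0.0984  v^+=2.4239  a^+=0.4880
step 5: x_pred=2.0535  r=-3.0435  x^+=0.7661  v^+=1.0571  a^+=0.3257

x_post = 0.7661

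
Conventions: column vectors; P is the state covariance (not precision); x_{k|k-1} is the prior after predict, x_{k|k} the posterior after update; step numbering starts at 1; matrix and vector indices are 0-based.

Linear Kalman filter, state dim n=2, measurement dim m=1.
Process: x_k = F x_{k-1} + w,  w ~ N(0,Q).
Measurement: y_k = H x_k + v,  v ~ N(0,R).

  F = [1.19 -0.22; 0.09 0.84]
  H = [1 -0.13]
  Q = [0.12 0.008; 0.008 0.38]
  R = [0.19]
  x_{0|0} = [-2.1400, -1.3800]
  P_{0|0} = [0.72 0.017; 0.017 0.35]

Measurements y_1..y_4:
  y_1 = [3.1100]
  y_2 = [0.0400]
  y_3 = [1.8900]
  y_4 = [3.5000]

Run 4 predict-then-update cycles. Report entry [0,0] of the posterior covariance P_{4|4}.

step 1: x^-=[-2.2430, -1.3518]  P^-=[1.1476 0.0371; 0.0371 0.6354]  S=[1.3387]  K=[0.8537; -0.0340]  nu=[5.1773]  x^+=[2.1766, -1.5278]  P^+=[0.1721 0.0759; 0.0759 0.6338]
step 2: x^-=[2.9263, -1.0875]  P^-=[0.3546 -0.0163; -0.0163 0.8401]  S=[0.5630]  K=[0.6336; -0.2229]  nu=[-3.0276]  x^+=[1.0081, -0.4125]  P^+=[0.1286 0.0632; 0.0632 0.8121]
step 3: x^-=[1.2904, -0.2558]  P^-=[0.3083 -0.0664; -0.0664 0.9636]  S=[0.5318]  K=[0.5959; -0.3603]  nu=[0.5663]  x^+=[1.6279, -0.4599]  P^+=[0.1194 0.0478; 0.0478 0.8946]
step 4: x^-=[2.0384, -0.2398]  P^-=[0.3074 -0.0977; -0.0977 1.0194]  S=[0.5400]  K=[0.5927; -0.4263]  nu=[1.4305]  x^+=[2.8863, -0.8495]  P^+=[0.1177 0.0388; 0.0388 0.9213]

P_post[0,0] = 0.1177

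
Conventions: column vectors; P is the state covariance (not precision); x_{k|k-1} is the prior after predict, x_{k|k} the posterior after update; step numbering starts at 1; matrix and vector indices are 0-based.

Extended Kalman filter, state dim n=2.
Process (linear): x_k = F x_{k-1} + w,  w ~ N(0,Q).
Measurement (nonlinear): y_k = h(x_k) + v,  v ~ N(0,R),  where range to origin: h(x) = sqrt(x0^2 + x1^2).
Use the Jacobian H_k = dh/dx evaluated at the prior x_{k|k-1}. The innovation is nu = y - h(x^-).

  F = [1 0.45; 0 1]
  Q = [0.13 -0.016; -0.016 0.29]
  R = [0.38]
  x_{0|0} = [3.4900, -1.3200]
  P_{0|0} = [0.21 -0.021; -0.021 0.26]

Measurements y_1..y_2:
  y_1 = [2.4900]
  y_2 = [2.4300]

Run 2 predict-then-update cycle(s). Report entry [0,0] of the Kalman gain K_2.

K[0,0] = 0.4851

step 1: x^-=[2.8960, -1.3200]  P^-=[0.3737 0.0800; 0.0800 0.5500]  H_jac=[0.9099 -0.4147]  S=[0.7237]  K=[0.4241; -0.2146]  nu=[-0.6926]  x^+=[2.6023, -1.1713]  P^+=[0.2436 0.1459; 0.1459 0.5167]
step 2: x^-=[2.0752, -1.1713]  P^-=[0.6095 0.3624; 0.3624 0.8067]  H_jac=[0.8708 -0.4916]  S=[0.7269]  K=[0.4851; -0.1114]  nu=[0.0471]  x^+=[2.0980, -1.1766]  P^+=[0.4384 0.4016; 0.4016 0.7976]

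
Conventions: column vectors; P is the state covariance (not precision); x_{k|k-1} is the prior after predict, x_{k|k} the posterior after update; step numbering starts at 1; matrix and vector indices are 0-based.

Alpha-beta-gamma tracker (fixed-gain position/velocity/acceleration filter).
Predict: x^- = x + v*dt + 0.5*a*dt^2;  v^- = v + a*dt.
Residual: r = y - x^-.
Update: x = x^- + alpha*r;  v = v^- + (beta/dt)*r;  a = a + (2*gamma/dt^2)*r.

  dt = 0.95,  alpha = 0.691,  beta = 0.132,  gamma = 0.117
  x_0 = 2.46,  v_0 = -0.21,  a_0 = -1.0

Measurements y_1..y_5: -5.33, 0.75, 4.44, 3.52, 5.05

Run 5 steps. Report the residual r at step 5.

step 1: x_pred=1.8093  r=-7.1393  x^+=-3.1240  v^+=-2.1520  a^+=-2.8511
step 2: x_pred=-6.4549  r=7.2049  x^+=-1.4763  v^+=-3.8594  a^+=-0.9830
step 3: x_pred=-5.5863  r=10.0263  x^+=1.3419  v^+=-3.4001  a^+=1.6166
step 4: x_pred=-1.1587  r=4.6787  x^+=2.0743  v^+=-1.2142  a^+=2.8297
step 5: x_pred=2.1977  r=2.8523  x^+=4.1686  v^+=1.8704  a^+=3.5693

resid = 2.8523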